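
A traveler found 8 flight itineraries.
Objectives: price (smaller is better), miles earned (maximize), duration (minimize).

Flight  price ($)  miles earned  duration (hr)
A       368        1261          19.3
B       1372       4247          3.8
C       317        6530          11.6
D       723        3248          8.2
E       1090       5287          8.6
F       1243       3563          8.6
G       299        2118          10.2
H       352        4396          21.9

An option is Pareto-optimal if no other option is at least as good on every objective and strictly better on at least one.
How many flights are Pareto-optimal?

A: dominated by C (price 317≤368, miles earned 6530≥1261, duration 11.6≤19.3).
B: not dominated (best duration).
C: not dominated (best miles earned).
D: not dominated.
E: not dominated.
F: dominated by E (price 1090≤1243, miles earned 5287≥3563, duration 8.6≤8.6).
G: not dominated (best price).
H: dominated by C (price 317≤352, miles earned 6530≥4396, duration 11.6≤21.9).
Pareto-optimal: B, C, D, E, G → 5.

5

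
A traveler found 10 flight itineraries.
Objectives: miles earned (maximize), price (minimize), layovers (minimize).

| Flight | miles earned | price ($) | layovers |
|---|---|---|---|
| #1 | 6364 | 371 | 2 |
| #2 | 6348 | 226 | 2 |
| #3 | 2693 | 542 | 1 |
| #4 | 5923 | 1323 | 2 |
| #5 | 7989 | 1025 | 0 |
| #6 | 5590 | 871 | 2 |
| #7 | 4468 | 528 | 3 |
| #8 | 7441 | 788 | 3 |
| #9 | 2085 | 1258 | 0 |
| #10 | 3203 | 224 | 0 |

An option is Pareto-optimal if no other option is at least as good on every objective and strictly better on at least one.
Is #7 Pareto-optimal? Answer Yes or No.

No

#1 vs #7: miles earned 6364≥4468, price 371≤528, layovers 2≤3 — #1 is at least as good on every objective and strictly better on at least one, so #1 dominates #7.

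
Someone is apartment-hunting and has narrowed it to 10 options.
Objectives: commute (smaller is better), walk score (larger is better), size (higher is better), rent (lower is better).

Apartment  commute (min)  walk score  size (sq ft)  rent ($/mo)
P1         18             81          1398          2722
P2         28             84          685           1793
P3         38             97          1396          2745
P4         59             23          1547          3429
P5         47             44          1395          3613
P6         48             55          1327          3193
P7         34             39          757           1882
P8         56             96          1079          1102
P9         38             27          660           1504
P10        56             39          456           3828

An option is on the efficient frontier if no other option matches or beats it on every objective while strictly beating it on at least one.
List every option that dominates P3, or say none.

P1: worse on walk score (81 vs 97).
P2: worse on walk score (84 vs 97).
P4: worse on commute (59 vs 38).
P5: worse on commute (47 vs 38).
P6: worse on commute (48 vs 38).
P7: worse on walk score (39 vs 97).
P8: worse on commute (56 vs 38).
P9: worse on walk score (27 vs 97).
P10: worse on commute (56 vs 38).
No option dominates P3.

none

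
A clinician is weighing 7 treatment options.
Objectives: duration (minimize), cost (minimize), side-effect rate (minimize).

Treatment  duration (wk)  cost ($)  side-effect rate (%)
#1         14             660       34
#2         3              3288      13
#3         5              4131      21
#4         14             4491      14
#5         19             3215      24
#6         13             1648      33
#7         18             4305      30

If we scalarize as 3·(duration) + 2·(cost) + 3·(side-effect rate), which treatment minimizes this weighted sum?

#1

#1: 3·14 + 2·660 + 3·34 = 1464
#2: 3·3 + 2·3288 + 3·13 = 6624
#3: 3·5 + 2·4131 + 3·21 = 8340
#4: 3·14 + 2·4491 + 3·14 = 9066
#5: 3·19 + 2·3215 + 3·24 = 6559
#6: 3·13 + 2·1648 + 3·33 = 3434
#7: 3·18 + 2·4305 + 3·30 = 8754
Lowest: #1 at 1464.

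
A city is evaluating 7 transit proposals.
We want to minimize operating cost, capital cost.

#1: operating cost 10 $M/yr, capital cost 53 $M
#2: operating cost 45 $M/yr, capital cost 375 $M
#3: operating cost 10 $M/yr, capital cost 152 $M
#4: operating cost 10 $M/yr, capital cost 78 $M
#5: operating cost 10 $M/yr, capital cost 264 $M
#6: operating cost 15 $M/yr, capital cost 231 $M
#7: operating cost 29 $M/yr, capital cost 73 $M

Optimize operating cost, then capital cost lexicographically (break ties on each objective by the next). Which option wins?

#1

First minimize operating cost: best is 10, kept {#1, #3, #4, #5}.
Then minimize capital cost: best is 53, kept {#1}.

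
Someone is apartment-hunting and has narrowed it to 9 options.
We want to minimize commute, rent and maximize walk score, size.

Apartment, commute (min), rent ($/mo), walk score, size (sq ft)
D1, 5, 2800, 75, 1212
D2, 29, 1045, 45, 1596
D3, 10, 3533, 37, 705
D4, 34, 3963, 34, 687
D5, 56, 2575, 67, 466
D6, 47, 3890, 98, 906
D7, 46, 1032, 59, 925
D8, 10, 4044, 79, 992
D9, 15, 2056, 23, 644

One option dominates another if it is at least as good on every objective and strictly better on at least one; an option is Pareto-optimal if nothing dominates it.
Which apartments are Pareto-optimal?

D1, D2, D5, D6, D7, D8, D9

D1: not dominated (best commute).
D2: not dominated (best size).
D3: dominated by D1 (commute 5≤10, rent 2800≤3533, walk score 75≥37, size 1212≥705).
D4: dominated by D1 (commute 5≤34, rent 2800≤3963, walk score 75≥34, size 1212≥687).
D5: not dominated.
D6: not dominated (best walk score).
D7: not dominated (best rent).
D8: not dominated.
D9: not dominated.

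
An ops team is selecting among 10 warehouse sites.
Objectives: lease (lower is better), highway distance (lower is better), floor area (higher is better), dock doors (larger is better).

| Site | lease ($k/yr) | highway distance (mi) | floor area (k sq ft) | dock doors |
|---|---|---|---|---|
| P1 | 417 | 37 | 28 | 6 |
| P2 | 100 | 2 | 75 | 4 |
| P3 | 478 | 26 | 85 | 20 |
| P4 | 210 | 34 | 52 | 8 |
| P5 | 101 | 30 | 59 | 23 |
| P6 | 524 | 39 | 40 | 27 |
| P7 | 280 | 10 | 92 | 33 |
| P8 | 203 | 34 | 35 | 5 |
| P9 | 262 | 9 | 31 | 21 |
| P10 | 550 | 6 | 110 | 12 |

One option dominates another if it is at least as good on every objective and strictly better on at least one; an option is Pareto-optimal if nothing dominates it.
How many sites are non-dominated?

5

P1: dominated by P4 (lease 210≤417, highway distance 34≤37, floor area 52≥28, dock doors 8≥6).
P2: not dominated (best lease).
P3: dominated by P7 (lease 280≤478, highway distance 10≤26, floor area 92≥85, dock doors 33≥20).
P4: dominated by P5 (lease 101≤210, highway distance 30≤34, floor area 59≥52, dock doors 23≥8).
P5: not dominated.
P6: dominated by P7 (lease 280≤524, highway distance 10≤39, floor area 92≥40, dock doors 33≥27).
P7: not dominated (best dock doors).
P8: dominated by P5 (lease 101≤203, highway distance 30≤34, floor area 59≥35, dock doors 23≥5).
P9: not dominated.
P10: not dominated (best floor area).
Pareto-optimal: P2, P5, P7, P9, P10 → 5.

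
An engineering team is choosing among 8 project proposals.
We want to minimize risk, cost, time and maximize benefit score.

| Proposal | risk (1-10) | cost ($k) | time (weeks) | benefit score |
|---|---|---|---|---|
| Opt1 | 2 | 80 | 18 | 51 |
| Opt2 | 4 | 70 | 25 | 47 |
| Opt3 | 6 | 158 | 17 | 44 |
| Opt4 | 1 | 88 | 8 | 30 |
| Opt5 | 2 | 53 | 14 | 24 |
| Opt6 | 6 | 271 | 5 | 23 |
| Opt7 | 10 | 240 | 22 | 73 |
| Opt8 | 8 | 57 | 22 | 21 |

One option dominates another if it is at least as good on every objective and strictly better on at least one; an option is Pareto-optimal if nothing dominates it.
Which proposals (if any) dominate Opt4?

none

Opt1: worse on risk (2 vs 1).
Opt2: worse on risk (4 vs 1).
Opt3: worse on risk (6 vs 1).
Opt5: worse on risk (2 vs 1).
Opt6: worse on risk (6 vs 1).
Opt7: worse on risk (10 vs 1).
Opt8: worse on risk (8 vs 1).
No option dominates Opt4.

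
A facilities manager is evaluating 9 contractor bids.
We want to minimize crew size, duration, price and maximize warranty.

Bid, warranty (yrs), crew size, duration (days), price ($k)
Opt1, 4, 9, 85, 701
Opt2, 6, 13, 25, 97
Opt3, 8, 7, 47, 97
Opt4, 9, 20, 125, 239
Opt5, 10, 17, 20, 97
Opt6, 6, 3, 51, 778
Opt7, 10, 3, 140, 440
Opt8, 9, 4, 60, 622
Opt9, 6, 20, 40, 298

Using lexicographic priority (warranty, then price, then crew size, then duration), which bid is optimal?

First maximize warranty: best is 10, kept {Opt5, Opt7}.
Then minimize price: best is 97, kept {Opt5}.

Opt5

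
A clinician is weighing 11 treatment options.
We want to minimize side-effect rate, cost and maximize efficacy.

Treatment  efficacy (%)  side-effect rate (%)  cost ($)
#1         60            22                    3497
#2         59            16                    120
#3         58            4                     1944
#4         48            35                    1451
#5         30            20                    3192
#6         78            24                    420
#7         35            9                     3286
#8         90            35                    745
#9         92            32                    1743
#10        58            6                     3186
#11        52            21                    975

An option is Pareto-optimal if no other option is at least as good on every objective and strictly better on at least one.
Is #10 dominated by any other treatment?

#3 vs #10: efficacy 58≥58, side-effect rate 4≤6, cost 1944≤3186 — #3 is at least as good on every objective and strictly better on at least one, so #3 dominates #10.

Yes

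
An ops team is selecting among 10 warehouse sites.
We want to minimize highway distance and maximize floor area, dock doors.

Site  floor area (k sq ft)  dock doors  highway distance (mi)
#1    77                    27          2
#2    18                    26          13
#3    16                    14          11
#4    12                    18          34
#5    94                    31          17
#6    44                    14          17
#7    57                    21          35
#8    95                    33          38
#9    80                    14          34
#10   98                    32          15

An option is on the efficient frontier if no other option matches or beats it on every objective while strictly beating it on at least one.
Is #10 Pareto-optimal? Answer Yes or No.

Yes

#1: worse on floor area (77 vs 98).
#2: worse on floor area (18 vs 98).
#3: worse on floor area (16 vs 98).
#4: worse on floor area (12 vs 98).
#5: worse on floor area (94 vs 98).
#6: worse on floor area (44 vs 98).
#7: worse on floor area (57 vs 98).
#8: worse on floor area (95 vs 98).
#9: worse on floor area (80 vs 98).
No option is at least as good as #10 on every objective and strictly better on one.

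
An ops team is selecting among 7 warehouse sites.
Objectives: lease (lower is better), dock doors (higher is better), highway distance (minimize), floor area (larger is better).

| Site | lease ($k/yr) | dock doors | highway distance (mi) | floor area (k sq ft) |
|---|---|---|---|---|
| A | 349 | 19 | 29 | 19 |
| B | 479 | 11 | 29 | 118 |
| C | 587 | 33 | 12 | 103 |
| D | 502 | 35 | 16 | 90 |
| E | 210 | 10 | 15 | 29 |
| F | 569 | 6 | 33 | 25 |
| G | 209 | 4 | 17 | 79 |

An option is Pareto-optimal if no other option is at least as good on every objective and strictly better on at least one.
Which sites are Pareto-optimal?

A: not dominated.
B: not dominated (best floor area).
C: not dominated (best highway distance).
D: not dominated (best dock doors).
E: not dominated.
F: dominated by B (lease 479≤569, dock doors 11≥6, highway distance 29≤33, floor area 118≥25).
G: not dominated (best lease).

A, B, C, D, E, G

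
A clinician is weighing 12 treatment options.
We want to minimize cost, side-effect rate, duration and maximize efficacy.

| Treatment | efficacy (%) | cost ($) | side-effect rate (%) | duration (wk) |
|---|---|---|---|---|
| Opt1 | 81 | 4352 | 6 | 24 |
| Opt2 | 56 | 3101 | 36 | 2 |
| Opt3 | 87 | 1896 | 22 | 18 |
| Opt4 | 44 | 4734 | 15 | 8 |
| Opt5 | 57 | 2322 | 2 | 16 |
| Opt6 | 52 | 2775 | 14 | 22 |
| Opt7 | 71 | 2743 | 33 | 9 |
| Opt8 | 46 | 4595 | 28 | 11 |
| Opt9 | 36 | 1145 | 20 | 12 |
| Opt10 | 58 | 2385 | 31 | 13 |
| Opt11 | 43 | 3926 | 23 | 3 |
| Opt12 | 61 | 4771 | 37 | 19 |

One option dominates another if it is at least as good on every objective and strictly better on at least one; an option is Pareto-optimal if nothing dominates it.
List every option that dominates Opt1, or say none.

none

Opt2: worse on efficacy (56 vs 81).
Opt3: worse on side-effect rate (22 vs 6).
Opt4: worse on efficacy (44 vs 81).
Opt5: worse on efficacy (57 vs 81).
Opt6: worse on efficacy (52 vs 81).
Opt7: worse on efficacy (71 vs 81).
Opt8: worse on efficacy (46 vs 81).
Opt9: worse on efficacy (36 vs 81).
Opt10: worse on efficacy (58 vs 81).
Opt11: worse on efficacy (43 vs 81).
Opt12: worse on efficacy (61 vs 81).
No option dominates Opt1.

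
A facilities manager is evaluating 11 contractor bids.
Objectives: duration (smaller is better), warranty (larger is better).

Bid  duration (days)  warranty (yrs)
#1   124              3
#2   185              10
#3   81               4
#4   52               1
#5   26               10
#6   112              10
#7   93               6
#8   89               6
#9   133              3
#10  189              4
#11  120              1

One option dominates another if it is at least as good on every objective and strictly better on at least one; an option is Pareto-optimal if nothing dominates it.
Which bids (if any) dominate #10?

#2: duration 185≤189, warranty 10≥4 — dominates #10.
#3: duration 81≤189, warranty 4≥4 — dominates #10.
#5: duration 26≤189, warranty 10≥4 — dominates #10.
#6: duration 112≤189, warranty 10≥4 — dominates #10.
#7: duration 93≤189, warranty 6≥4 — dominates #10.
#8: duration 89≤189, warranty 6≥4 — dominates #10.
Others (#1, #4, #9, #11) are each worse than #10 on at least one objective.

#2, #3, #5, #6, #7, #8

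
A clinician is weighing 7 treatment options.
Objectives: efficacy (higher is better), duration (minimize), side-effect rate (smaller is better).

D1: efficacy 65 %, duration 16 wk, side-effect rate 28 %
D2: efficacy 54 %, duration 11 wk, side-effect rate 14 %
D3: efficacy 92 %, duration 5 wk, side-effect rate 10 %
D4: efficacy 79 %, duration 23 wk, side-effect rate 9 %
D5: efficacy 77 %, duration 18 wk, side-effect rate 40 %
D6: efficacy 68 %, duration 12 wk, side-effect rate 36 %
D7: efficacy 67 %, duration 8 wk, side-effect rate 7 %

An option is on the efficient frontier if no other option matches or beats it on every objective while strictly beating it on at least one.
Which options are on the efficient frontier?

D1: dominated by D3 (efficacy 92≥65, duration 5≤16, side-effect rate 10≤28).
D2: dominated by D3 (efficacy 92≥54, duration 5≤11, side-effect rate 10≤14).
D3: not dominated (best efficacy).
D4: not dominated.
D5: dominated by D3 (efficacy 92≥77, duration 5≤18, side-effect rate 10≤40).
D6: dominated by D3 (efficacy 92≥68, duration 5≤12, side-effect rate 10≤36).
D7: not dominated (best side-effect rate).

D3, D4, D7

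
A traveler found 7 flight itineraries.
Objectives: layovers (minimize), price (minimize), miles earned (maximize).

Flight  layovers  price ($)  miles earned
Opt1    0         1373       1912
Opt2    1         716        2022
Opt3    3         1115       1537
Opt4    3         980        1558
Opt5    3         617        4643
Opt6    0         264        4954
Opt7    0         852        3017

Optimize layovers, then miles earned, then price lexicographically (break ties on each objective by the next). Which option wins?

Opt6

First minimize layovers: best is 0, kept {Opt1, Opt6, Opt7}.
Then maximize miles earned: best is 4954, kept {Opt6}.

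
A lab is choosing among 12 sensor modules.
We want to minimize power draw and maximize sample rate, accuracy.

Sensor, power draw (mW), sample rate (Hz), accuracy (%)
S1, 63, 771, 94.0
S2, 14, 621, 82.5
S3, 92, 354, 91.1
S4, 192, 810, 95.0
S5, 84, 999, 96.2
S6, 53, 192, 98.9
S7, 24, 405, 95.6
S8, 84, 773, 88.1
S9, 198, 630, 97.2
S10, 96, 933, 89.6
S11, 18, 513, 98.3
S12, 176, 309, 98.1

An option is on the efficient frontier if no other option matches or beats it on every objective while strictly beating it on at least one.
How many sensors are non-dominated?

6

S1: not dominated.
S2: not dominated (best power draw).
S3: dominated by S1 (power draw 63≤92, sample rate 771≥354, accuracy 94.0≥91.1).
S4: dominated by S5 (power draw 84≤192, sample rate 999≥810, accuracy 96.2≥95.0).
S5: not dominated (best sample rate).
S6: not dominated (best accuracy).
S7: dominated by S11 (power draw 18≤24, sample rate 513≥405, accuracy 98.3≥95.6).
S8: dominated by S5 (power draw 84≤84, sample rate 999≥773, accuracy 96.2≥88.1).
S9: not dominated.
S10: dominated by S5 (power draw 84≤96, sample rate 999≥933, accuracy 96.2≥89.6).
S11: not dominated.
S12: dominated by S11 (power draw 18≤176, sample rate 513≥309, accuracy 98.3≥98.1).
Pareto-optimal: S1, S2, S5, S6, S9, S11 → 6.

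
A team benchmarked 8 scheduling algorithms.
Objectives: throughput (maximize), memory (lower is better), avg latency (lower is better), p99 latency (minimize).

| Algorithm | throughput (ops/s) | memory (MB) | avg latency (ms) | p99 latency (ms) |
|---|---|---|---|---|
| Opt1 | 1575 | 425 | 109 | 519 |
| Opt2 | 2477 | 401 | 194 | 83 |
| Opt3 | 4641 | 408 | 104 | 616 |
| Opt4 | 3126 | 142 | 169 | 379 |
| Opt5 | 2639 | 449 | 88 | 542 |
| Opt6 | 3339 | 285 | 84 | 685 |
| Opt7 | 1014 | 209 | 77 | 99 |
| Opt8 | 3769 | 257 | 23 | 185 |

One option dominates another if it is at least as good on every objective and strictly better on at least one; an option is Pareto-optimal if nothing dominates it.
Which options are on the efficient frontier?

Opt2, Opt3, Opt4, Opt7, Opt8

Opt1: dominated by Opt8 (throughput 3769≥1575, memory 257≤425, avg latency 23≤109, p99 latency 185≤519).
Opt2: not dominated (best p99 latency).
Opt3: not dominated (best throughput).
Opt4: not dominated (best memory).
Opt5: dominated by Opt8 (throughput 3769≥2639, memory 257≤449, avg latency 23≤88, p99 latency 185≤542).
Opt6: dominated by Opt8 (throughput 3769≥3339, memory 257≤285, avg latency 23≤84, p99 latency 185≤685).
Opt7: not dominated.
Opt8: not dominated (best avg latency).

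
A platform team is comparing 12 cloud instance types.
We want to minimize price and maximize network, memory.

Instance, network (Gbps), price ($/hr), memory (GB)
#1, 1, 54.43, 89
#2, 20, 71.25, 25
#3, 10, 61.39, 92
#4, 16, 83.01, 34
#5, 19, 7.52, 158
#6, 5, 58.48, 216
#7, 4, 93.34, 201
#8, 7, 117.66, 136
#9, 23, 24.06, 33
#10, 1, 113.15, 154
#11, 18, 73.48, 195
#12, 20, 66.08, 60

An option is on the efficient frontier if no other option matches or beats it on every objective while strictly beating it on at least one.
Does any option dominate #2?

#9 vs #2: network 23≥20, price 24.06≤71.25, memory 33≥25 — #9 is at least as good on every objective and strictly better on at least one, so #9 dominates #2.

Yes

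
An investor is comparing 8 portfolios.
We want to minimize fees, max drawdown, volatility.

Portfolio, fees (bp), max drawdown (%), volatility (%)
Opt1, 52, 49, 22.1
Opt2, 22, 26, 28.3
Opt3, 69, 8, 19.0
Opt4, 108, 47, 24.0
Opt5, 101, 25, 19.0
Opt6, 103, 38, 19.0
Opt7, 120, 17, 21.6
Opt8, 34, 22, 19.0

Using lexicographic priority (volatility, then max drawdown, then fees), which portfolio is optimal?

Opt3

First minimize volatility: best is 19.0, kept {Opt3, Opt5, Opt6, Opt8}.
Then minimize max drawdown: best is 8, kept {Opt3}.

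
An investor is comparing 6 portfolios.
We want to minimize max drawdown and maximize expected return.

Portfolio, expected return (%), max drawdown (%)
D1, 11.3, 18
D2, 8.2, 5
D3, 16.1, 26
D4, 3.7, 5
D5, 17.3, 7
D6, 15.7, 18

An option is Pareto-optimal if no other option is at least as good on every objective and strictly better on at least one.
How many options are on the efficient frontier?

D1: dominated by D5 (expected return 17.3≥11.3, max drawdown 7≤18).
D2: not dominated.
D3: dominated by D5 (expected return 17.3≥16.1, max drawdown 7≤26).
D4: dominated by D2 (expected return 8.2≥3.7, max drawdown 5≤5).
D5: not dominated (best expected return).
D6: dominated by D5 (expected return 17.3≥15.7, max drawdown 7≤18).
Pareto-optimal: D2, D5 → 2.

2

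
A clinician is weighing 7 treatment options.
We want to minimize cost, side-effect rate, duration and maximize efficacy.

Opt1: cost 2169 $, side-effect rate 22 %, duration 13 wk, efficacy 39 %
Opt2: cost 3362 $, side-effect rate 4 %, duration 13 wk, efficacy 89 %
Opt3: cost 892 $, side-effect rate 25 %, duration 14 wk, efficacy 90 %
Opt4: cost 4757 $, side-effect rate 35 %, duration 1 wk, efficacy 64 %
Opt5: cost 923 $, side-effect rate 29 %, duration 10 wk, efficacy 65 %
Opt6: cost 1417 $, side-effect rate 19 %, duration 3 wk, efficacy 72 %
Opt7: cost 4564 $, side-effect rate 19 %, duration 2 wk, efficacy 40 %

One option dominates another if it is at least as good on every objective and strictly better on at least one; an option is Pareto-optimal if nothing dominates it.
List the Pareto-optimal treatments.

Opt1: dominated by Opt6 (cost 1417≤2169, side-effect rate 19≤22, duration 3≤13, efficacy 72≥39).
Opt2: not dominated (best side-effect rate).
Opt3: not dominated (best cost).
Opt4: not dominated (best duration).
Opt5: not dominated.
Opt6: not dominated.
Opt7: not dominated.

Opt2, Opt3, Opt4, Opt5, Opt6, Opt7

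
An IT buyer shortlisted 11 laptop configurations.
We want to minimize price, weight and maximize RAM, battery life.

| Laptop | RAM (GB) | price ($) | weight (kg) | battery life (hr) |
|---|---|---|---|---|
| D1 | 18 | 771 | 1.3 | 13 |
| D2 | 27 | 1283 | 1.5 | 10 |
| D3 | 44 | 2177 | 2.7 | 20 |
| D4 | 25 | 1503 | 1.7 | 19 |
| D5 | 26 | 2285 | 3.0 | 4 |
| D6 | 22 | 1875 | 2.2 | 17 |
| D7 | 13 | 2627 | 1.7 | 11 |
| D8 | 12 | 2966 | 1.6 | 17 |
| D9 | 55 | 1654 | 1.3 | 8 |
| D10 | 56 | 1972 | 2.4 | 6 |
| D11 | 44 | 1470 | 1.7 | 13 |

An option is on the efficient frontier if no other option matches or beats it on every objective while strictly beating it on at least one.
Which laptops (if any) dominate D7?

D1: RAM 18≥13, price 771≤2627, weight 1.3≤1.7, battery life 13≥11 — dominates D7.
D4: RAM 25≥13, price 1503≤2627, weight 1.7≤1.7, battery life 19≥11 — dominates D7.
D11: RAM 44≥13, price 1470≤2627, weight 1.7≤1.7, battery life 13≥11 — dominates D7.
Others (D2, D3, D5, D6, D8, D9, D10) are each worse than D7 on at least one objective.

D1, D4, D11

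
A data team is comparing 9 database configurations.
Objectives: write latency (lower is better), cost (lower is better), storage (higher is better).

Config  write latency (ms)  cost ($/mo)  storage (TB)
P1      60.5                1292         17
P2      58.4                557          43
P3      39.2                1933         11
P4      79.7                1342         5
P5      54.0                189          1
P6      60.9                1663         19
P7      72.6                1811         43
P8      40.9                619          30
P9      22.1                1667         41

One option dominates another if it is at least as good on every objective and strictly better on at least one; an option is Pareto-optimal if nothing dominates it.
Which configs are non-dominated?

P2, P5, P8, P9

P1: dominated by P2 (write latency 58.4≤60.5, cost 557≤1292, storage 43≥17).
P2: not dominated.
P3: dominated by P9 (write latency 22.1≤39.2, cost 1667≤1933, storage 41≥11).
P4: dominated by P1 (write latency 60.5≤79.7, cost 1292≤1342, storage 17≥5).
P5: not dominated (best cost).
P6: dominated by P2 (write latency 58.4≤60.9, cost 557≤1663, storage 43≥19).
P7: dominated by P2 (write latency 58.4≤72.6, cost 557≤1811, storage 43≥43).
P8: not dominated.
P9: not dominated (best write latency).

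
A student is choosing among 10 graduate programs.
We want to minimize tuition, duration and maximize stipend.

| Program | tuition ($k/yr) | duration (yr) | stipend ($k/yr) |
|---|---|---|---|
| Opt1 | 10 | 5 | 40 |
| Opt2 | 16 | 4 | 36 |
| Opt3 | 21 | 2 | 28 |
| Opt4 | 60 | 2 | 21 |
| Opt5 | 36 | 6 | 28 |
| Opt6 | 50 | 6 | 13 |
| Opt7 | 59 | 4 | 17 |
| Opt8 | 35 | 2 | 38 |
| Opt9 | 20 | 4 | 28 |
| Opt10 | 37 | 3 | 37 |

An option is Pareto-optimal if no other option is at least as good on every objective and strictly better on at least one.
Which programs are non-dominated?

Opt1, Opt2, Opt3, Opt8

Opt1: not dominated (best tuition).
Opt2: not dominated.
Opt3: not dominated.
Opt4: dominated by Opt3 (tuition 21≤60, duration 2≤2, stipend 28≥21).
Opt5: dominated by Opt1 (tuition 10≤36, duration 5≤6, stipend 40≥28).
Opt6: dominated by Opt1 (tuition 10≤50, duration 5≤6, stipend 40≥13).
Opt7: dominated by Opt2 (tuition 16≤59, duration 4≤4, stipend 36≥17).
Opt8: not dominated.
Opt9: dominated by Opt2 (tuition 16≤20, duration 4≤4, stipend 36≥28).
Opt10: dominated by Opt8 (tuition 35≤37, duration 2≤3, stipend 38≥37).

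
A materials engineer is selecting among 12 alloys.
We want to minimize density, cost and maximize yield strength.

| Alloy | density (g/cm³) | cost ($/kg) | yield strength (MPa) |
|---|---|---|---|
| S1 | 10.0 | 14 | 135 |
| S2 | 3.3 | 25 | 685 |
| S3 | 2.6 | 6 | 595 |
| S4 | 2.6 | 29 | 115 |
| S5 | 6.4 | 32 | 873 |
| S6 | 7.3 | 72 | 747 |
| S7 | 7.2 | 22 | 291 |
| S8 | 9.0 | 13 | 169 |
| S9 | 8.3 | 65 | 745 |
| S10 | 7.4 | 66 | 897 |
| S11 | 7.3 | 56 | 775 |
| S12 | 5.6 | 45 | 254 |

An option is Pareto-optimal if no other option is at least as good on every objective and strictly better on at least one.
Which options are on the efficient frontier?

S2, S3, S5, S10

S1: dominated by S3 (density 2.6≤10.0, cost 6≤14, yield strength 595≥135).
S2: not dominated.
S3: not dominated (best cost).
S4: dominated by S3 (density 2.6≤2.6, cost 6≤29, yield strength 595≥115).
S5: not dominated.
S6: dominated by S5 (density 6.4≤7.3, cost 32≤72, yield strength 873≥747).
S7: dominated by S3 (density 2.6≤7.2, cost 6≤22, yield strength 595≥291).
S8: dominated by S3 (density 2.6≤9.0, cost 6≤13, yield strength 595≥169).
S9: dominated by S5 (density 6.4≤8.3, cost 32≤65, yield strength 873≥745).
S10: not dominated (best yield strength).
S11: dominated by S5 (density 6.4≤7.3, cost 32≤56, yield strength 873≥775).
S12: dominated by S2 (density 3.3≤5.6, cost 25≤45, yield strength 685≥254).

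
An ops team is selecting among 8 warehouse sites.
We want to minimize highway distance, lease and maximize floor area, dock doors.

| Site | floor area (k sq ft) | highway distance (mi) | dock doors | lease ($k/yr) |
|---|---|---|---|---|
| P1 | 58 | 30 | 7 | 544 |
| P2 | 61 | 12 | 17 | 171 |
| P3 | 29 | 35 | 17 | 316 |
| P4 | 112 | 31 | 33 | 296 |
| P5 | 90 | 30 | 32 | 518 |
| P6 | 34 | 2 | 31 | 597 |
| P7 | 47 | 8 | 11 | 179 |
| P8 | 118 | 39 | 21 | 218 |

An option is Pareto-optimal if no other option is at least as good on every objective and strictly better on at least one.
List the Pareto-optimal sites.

P1: dominated by P2 (floor area 61≥58, highway distance 12≤30, dock doors 17≥7, lease 171≤544).
P2: not dominated (best lease).
P3: dominated by P2 (floor area 61≥29, highway distance 12≤35, dock doors 17≥17, lease 171≤316).
P4: not dominated (best dock doors).
P5: not dominated.
P6: not dominated (best highway distance).
P7: not dominated.
P8: not dominated (best floor area).

P2, P4, P5, P6, P7, P8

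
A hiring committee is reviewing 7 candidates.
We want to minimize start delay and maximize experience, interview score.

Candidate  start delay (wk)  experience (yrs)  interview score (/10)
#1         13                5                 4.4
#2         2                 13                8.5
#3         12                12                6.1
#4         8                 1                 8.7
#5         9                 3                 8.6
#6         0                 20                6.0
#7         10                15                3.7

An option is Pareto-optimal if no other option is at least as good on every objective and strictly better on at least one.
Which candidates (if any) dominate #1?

#2: start delay 2≤13, experience 13≥5, interview score 8.5≥4.4 — dominates #1.
#3: start delay 12≤13, experience 12≥5, interview score 6.1≥4.4 — dominates #1.
#6: start delay 0≤13, experience 20≥5, interview score 6.0≥4.4 — dominates #1.
Others (#4, #5, #7) are each worse than #1 on at least one objective.

#2, #3, #6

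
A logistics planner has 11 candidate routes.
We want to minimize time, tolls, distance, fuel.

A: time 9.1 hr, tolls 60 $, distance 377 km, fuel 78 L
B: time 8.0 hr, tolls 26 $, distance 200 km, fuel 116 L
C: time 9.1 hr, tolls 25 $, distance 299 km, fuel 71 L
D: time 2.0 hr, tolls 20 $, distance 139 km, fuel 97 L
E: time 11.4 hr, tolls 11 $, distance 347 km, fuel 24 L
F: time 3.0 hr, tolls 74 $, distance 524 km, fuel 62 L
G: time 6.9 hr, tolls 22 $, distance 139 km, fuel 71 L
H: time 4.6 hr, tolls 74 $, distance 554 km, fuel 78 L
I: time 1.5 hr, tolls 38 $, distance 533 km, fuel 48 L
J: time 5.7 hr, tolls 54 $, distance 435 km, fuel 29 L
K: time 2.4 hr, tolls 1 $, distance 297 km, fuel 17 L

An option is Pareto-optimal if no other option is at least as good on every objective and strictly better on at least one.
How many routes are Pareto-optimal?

4

A: dominated by C (time 9.1≤9.1, tolls 25≤60, distance 299≤377, fuel 71≤78).
B: dominated by D (time 2.0≤8.0, tolls 20≤26, distance 139≤200, fuel 97≤116).
C: dominated by G (time 6.9≤9.1, tolls 22≤25, distance 139≤299, fuel 71≤71).
D: not dominated.
E: dominated by K (time 2.4≤11.4, tolls 1≤11, distance 297≤347, fuel 17≤24).
F: dominated by K (time 2.4≤3.0, tolls 1≤74, distance 297≤524, fuel 17≤62).
G: not dominated.
H: dominated by F (time 3.0≤4.6, tolls 74≤74, distance 524≤554, fuel 62≤78).
I: not dominated (best time).
J: dominated by K (time 2.4≤5.7, tolls 1≤54, distance 297≤435, fuel 17≤29).
K: not dominated (best tolls).
Pareto-optimal: D, G, I, K → 4.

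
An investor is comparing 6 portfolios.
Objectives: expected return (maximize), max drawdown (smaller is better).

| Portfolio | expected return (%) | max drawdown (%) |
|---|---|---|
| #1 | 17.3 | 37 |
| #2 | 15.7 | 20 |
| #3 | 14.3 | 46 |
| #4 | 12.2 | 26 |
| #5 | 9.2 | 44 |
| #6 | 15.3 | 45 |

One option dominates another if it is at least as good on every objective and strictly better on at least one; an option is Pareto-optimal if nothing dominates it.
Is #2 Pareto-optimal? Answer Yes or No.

Yes

#1: worse on max drawdown (37 vs 20).
#3: worse on expected return (14.3 vs 15.7).
#4: worse on expected return (12.2 vs 15.7).
#5: worse on expected return (9.2 vs 15.7).
#6: worse on expected return (15.3 vs 15.7).
No option is at least as good as #2 on every objective and strictly better on one.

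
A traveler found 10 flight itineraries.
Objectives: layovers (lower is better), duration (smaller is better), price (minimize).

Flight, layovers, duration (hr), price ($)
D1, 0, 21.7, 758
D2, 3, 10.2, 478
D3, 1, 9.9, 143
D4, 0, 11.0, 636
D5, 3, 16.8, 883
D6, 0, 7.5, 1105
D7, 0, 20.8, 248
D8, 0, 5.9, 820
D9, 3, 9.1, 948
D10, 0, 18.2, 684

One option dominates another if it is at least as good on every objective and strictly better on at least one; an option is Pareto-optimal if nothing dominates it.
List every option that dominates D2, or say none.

D3: layovers 1≤3, duration 9.9≤10.2, price 143≤478 — dominates D2.
Others (D1, D4, D5, D6, D7, D8, D9, D10) are each worse than D2 on at least one objective.

D3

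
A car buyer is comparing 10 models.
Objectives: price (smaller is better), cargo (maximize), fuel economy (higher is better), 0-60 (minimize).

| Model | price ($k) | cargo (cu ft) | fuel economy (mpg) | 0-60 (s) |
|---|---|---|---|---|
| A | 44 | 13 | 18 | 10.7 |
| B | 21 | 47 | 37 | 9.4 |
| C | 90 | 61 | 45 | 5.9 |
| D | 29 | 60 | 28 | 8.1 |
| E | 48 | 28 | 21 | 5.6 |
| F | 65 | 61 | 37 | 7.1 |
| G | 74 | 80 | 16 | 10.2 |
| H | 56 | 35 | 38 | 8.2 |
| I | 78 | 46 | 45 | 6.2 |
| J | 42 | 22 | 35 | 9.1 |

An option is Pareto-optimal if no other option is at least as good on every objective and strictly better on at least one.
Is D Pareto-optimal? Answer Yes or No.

A: worse on price (44 vs 29).
B: worse on cargo (47 vs 60).
C: worse on price (90 vs 29).
E: worse on price (48 vs 29).
F: worse on price (65 vs 29).
G: worse on price (74 vs 29).
H: worse on price (56 vs 29).
I: worse on price (78 vs 29).
J: worse on price (42 vs 29).
No option is at least as good as D on every objective and strictly better on one.

Yes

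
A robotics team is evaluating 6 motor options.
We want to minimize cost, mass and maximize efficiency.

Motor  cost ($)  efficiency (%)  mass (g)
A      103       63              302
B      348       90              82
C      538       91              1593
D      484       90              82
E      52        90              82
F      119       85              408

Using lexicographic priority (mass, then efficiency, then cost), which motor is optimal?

E

First minimize mass: best is 82, kept {B, D, E}.
Then maximize efficiency: best is 90, kept {B, D, E}.
Then minimize cost: best is 52, kept {E}.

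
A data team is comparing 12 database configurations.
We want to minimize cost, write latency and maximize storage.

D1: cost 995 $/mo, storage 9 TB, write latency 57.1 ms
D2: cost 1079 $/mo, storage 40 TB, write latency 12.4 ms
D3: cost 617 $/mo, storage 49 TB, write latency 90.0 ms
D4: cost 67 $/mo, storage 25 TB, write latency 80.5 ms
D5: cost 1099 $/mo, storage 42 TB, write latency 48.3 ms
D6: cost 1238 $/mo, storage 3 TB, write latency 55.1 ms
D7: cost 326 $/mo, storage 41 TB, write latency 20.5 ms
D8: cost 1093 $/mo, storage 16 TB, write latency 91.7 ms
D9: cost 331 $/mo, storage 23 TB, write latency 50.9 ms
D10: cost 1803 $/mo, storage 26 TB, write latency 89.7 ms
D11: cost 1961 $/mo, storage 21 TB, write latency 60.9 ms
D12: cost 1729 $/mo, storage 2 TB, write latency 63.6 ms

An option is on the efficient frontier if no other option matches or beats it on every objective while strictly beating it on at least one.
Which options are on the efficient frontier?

D1: dominated by D7 (cost 326≤995, storage 41≥9, write latency 20.5≤57.1).
D2: not dominated (best write latency).
D3: not dominated (best storage).
D4: not dominated (best cost).
D5: not dominated.
D6: dominated by D2 (cost 1079≤1238, storage 40≥3, write latency 12.4≤55.1).
D7: not dominated.
D8: dominated by D2 (cost 1079≤1093, storage 40≥16, write latency 12.4≤91.7).
D9: dominated by D7 (cost 326≤331, storage 41≥23, write latency 20.5≤50.9).
D10: dominated by D2 (cost 1079≤1803, storage 40≥26, write latency 12.4≤89.7).
D11: dominated by D2 (cost 1079≤1961, storage 40≥21, write latency 12.4≤60.9).
D12: dominated by D1 (cost 995≤1729, storage 9≥2, write latency 57.1≤63.6).

D2, D3, D4, D5, D7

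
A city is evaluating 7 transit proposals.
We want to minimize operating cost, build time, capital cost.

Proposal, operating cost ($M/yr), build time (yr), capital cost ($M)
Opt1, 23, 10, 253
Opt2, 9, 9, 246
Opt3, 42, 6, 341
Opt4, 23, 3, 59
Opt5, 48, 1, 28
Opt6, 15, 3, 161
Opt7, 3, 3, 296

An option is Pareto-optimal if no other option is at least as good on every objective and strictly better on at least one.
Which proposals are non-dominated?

Opt1: dominated by Opt2 (operating cost 9≤23, build time 9≤10, capital cost 246≤253).
Opt2: not dominated.
Opt3: dominated by Opt4 (operating cost 23≤42, build time 3≤6, capital cost 59≤341).
Opt4: not dominated.
Opt5: not dominated (best build time).
Opt6: not dominated.
Opt7: not dominated (best operating cost).

Opt2, Opt4, Opt5, Opt6, Opt7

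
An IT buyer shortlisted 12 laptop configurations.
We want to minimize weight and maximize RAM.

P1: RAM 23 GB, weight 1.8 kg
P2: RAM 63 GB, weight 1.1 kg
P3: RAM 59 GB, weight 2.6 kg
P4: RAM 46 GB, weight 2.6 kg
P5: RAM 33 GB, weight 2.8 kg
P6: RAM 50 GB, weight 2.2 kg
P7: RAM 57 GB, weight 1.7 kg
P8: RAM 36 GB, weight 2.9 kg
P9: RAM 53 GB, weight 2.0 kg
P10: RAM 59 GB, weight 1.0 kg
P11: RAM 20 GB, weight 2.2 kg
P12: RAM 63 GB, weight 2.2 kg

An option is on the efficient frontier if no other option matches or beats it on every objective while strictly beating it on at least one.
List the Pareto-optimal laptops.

P2, P10

P1: dominated by P2 (RAM 63≥23, weight 1.1≤1.8).
P2: not dominated.
P3: dominated by P2 (RAM 63≥59, weight 1.1≤2.6).
P4: dominated by P2 (RAM 63≥46, weight 1.1≤2.6).
P5: dominated by P2 (RAM 63≥33, weight 1.1≤2.8).
P6: dominated by P2 (RAM 63≥50, weight 1.1≤2.2).
P7: dominated by P2 (RAM 63≥57, weight 1.1≤1.7).
P8: dominated by P2 (RAM 63≥36, weight 1.1≤2.9).
P9: dominated by P2 (RAM 63≥53, weight 1.1≤2.0).
P10: not dominated (best weight).
P11: dominated by P1 (RAM 23≥20, weight 1.8≤2.2).
P12: dominated by P2 (RAM 63≥63, weight 1.1≤2.2).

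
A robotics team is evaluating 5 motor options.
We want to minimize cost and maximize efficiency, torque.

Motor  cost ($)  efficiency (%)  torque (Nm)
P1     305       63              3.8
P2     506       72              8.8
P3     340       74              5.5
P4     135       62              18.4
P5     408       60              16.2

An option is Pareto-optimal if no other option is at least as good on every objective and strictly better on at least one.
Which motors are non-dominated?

P1, P2, P3, P4

P1: not dominated.
P2: not dominated.
P3: not dominated (best efficiency).
P4: not dominated (best cost).
P5: dominated by P4 (cost 135≤408, efficiency 62≥60, torque 18.4≥16.2).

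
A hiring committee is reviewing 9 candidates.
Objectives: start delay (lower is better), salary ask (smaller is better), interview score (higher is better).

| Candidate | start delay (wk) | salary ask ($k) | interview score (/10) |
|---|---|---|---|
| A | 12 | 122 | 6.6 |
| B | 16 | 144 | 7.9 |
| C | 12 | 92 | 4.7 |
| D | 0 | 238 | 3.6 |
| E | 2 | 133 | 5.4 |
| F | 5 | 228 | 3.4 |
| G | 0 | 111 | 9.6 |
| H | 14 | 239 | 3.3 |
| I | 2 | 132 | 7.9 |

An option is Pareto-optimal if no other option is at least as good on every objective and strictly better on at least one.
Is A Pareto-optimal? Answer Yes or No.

G vs A: start delay 0≤12, salary ask 111≤122, interview score 9.6≥6.6 — G is at least as good on every objective and strictly better on at least one, so G dominates A.

No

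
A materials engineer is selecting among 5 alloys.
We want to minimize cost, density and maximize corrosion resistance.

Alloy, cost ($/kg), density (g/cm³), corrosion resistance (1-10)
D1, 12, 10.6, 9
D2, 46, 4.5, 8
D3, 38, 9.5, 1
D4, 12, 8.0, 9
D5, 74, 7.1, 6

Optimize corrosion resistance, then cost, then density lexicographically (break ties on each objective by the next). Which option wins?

First maximize corrosion resistance: best is 9, kept {D1, D4}.
Then minimize cost: best is 12, kept {D1, D4}.
Then minimize density: best is 8.0, kept {D4}.

D4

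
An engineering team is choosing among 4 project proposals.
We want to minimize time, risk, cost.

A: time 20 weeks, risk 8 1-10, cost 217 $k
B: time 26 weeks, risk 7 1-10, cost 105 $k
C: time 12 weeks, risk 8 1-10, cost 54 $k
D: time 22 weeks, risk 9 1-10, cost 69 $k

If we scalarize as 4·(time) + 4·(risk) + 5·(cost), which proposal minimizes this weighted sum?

A: 4·20 + 4·8 + 5·217 = 1197
B: 4·26 + 4·7 + 5·105 = 657
C: 4·12 + 4·8 + 5·54 = 350
D: 4·22 + 4·9 + 5·69 = 469
Lowest: C at 350.

C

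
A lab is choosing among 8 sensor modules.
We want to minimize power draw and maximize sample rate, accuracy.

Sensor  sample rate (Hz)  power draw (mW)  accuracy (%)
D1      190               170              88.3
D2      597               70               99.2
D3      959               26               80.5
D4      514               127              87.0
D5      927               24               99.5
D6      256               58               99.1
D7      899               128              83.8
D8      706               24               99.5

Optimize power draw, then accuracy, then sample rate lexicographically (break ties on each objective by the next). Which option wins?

First minimize power draw: best is 24, kept {D5, D8}.
Then maximize accuracy: best is 99.5, kept {D5, D8}.
Then maximize sample rate: best is 927, kept {D5}.

D5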